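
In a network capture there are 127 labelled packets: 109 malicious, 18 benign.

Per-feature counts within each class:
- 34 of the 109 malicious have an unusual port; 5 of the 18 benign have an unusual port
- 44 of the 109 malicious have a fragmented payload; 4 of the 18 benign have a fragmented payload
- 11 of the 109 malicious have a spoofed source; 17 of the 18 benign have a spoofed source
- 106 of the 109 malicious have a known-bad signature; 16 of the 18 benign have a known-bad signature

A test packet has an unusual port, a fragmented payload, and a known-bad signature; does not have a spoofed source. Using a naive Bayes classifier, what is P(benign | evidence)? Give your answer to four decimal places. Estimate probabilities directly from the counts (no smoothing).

0.0046

malicious: (109/127) × (34/109) × (44/109) × (98/109) × (106/109) ≈ 0.0944888
benign: (18/127) × (5/18) × (4/18) × (1/18) × (16/18) ≈ 0.000432045
P(benign | x) = 0.000432045 / 0.094920845 ≈ 0.0046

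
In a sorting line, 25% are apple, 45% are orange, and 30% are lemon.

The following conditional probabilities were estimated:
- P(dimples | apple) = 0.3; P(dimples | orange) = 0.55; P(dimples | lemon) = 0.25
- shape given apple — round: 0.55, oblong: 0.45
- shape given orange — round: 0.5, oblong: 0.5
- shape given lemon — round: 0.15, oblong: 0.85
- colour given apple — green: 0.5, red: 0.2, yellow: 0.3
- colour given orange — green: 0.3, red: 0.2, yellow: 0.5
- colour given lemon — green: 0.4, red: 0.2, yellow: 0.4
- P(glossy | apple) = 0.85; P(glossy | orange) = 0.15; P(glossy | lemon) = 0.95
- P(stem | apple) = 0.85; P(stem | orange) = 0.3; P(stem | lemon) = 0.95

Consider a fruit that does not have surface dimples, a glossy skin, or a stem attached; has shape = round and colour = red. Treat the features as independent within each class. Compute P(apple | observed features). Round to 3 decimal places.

apple: 0.25 × (1−0.3) × 0.55 × 0.2 × (1−0.85) × (1−0.85) = 0.000433125
orange: 0.45 × (1−0.55) × 0.5 × 0.2 × (1−0.15) × (1−0.3) = 0.01204875
lemon: 0.3 × (1−0.25) × 0.15 × 0.2 × (1−0.95) × (1−0.95) = 0.000016875
P(apple | x) = 0.000433125 / 0.01249875 ≈ 0.035

0.035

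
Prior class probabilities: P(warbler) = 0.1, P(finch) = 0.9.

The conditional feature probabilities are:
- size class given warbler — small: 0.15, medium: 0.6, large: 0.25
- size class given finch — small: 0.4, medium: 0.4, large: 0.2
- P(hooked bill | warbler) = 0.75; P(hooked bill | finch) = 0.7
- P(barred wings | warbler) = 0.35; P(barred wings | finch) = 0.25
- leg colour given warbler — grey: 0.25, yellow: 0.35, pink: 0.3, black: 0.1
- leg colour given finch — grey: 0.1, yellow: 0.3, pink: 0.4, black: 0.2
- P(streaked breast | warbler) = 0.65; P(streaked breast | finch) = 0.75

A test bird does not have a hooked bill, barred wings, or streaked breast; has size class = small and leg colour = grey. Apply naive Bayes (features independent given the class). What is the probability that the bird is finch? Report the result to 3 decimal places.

warbler: 0.1 × 0.15 × (1−0.75) × (1−0.35) × 0.25 × (1−0.65) = 0.00021328125
finch: 0.9 × 0.4 × (1−0.7) × (1−0.25) × 0.1 × (1−0.75) = 0.002025
P(finch | x) = 0.002025 / 0.00223828125 ≈ 0.905

0.905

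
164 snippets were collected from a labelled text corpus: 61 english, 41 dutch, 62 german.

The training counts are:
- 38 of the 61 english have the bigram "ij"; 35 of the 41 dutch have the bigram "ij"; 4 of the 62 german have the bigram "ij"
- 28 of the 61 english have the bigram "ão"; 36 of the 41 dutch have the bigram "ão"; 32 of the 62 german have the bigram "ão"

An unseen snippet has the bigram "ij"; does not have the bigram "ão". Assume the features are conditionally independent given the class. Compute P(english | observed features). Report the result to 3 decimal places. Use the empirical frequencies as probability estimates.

english: (61/164) × (38/61) × (33/61) ≈ 0.12535
dutch: (41/164) × (35/41) × (5/41) ≈ 0.0260262
german: (62/164) × (4/62) × (30/62) ≈ 0.0118017
P(english | x) = 0.12535 / 0.1631779 ≈ 0.768

0.768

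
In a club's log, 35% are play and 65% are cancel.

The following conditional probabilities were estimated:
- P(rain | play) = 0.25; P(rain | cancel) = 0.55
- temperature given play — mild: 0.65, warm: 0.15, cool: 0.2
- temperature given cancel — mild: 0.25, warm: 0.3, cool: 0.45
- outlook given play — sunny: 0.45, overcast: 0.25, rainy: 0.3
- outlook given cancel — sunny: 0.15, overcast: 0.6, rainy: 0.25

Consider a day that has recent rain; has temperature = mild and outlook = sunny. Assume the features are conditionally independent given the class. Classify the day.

play

play: 0.35 × 0.25 × 0.65 × 0.45 = 0.02559375
cancel: 0.65 × 0.55 × 0.25 × 0.15 = 0.01340625
Highest score → play.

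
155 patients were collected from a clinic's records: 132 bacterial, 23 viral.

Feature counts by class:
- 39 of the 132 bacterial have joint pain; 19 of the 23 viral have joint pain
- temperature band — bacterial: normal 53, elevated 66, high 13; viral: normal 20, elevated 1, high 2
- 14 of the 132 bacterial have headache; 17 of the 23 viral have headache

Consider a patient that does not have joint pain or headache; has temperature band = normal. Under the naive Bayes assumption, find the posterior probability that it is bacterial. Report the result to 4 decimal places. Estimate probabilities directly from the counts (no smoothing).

0.9735

bacterial: (132/155) × (93/132) × (53/132) × (118/132) ≈ 0.215358
viral: (23/155) × (4/23) × (20/23) × (6/23) ≈ 0.00585402
P(bacterial | x) = 0.215358 / 0.22121202 ≈ 0.9735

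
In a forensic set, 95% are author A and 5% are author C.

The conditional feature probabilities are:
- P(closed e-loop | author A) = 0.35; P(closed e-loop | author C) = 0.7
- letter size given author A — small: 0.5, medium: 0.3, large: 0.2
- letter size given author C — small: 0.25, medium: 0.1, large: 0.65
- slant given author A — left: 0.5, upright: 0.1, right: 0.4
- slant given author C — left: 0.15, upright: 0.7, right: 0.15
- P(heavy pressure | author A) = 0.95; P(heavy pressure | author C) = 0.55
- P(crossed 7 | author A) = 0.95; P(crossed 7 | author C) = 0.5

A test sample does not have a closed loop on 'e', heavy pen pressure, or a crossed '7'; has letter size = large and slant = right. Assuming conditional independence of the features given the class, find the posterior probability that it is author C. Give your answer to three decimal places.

0.727

author A: 0.95 × (1−0.35) × 0.2 × 0.4 × (1−0.95) × (1−0.95) = 0.0001235
author C: 0.05 × (1−0.7) × 0.65 × 0.15 × (1−0.55) × (1−0.5) = 0.0003290625
P(author C | x) = 0.0003290625 / 0.0004525625 ≈ 0.727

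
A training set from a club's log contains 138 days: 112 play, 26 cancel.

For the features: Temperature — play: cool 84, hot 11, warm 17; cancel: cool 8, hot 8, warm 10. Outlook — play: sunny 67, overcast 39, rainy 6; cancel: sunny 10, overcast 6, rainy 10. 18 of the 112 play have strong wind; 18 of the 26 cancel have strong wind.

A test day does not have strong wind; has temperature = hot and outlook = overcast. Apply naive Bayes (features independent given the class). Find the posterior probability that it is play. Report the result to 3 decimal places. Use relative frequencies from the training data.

play: (112/138) × (11/112) × (39/112) × (94/112) ≈ 0.0232954
cancel: (26/138) × (8/26) × (6/26) × (8/26) ≈ 0.00411629
P(play | x) = 0.0232954 / 0.02741169 ≈ 0.850

0.850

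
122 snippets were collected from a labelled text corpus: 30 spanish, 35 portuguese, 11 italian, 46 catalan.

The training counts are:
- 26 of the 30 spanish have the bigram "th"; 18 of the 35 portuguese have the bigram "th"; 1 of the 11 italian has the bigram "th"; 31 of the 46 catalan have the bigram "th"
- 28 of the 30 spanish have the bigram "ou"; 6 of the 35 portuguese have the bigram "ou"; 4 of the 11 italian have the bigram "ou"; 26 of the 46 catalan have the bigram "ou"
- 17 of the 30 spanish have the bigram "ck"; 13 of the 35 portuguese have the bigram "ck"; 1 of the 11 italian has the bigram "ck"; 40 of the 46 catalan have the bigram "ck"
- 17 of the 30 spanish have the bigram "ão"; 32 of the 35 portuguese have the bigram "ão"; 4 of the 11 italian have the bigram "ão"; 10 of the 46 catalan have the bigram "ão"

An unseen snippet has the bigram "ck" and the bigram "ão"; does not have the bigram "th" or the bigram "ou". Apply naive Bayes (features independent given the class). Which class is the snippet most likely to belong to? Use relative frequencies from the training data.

spanish: (30/122) × (4/30) × (2/30) × (17/30) × (17/30) ≈ 0.000701882
portuguese: (35/122) × (17/35) × (29/35) × (13/35) × (32/35) ≈ 0.0392081
italian: (11/122) × (10/11) × (7/11) × (1/11) × (4/11) ≈ 0.00172433
catalan: (46/122) × (15/46) × (20/46) × (40/46) × (10/46) ≈ 0.0101053
Highest score → portuguese.

portuguese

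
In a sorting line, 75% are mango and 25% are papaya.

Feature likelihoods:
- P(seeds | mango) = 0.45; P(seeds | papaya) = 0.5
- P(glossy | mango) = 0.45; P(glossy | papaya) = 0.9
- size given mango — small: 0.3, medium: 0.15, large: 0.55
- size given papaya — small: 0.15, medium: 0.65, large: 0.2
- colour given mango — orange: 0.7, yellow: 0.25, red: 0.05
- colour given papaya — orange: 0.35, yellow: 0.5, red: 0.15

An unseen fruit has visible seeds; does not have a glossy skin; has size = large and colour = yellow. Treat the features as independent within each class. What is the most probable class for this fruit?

mango

mango: 0.75 × 0.45 × (1−0.45) × 0.55 × 0.25 = 0.0255234375
papaya: 0.25 × 0.5 × (1−0.9) × 0.2 × 0.5 = 0.00125
Highest score → mango.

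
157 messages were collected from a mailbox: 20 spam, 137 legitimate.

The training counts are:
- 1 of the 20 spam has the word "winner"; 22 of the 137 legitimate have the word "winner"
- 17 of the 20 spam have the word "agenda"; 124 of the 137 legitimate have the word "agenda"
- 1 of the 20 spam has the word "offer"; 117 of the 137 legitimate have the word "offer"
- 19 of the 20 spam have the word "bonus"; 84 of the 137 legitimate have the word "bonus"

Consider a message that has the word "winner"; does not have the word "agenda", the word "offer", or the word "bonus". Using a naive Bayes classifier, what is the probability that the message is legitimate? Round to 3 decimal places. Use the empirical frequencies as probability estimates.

spam: (20/157) × (1/20) × (3/20) × (19/20) × (1/20) ≈ 0.0000453822
legitimate: (137/157) × (22/137) × (13/137) × (20/137) × (53/137) ≈ 0.000750949
P(legitimate | x) = 0.000750949 / 0.0007963312 ≈ 0.943

0.943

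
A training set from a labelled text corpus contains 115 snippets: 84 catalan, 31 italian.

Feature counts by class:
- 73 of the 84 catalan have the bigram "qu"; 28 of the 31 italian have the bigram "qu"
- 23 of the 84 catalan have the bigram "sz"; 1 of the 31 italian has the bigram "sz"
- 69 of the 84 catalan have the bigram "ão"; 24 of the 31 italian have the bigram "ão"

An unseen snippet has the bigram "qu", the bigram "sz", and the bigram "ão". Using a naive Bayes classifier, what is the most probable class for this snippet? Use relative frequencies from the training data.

catalan

catalan: (84/115) × (73/84) × (23/84) × (69/84) ≈ 0.142772
italian: (31/115) × (28/31) × (1/31) × (24/31) ≈ 0.00608062
Highest score → catalan.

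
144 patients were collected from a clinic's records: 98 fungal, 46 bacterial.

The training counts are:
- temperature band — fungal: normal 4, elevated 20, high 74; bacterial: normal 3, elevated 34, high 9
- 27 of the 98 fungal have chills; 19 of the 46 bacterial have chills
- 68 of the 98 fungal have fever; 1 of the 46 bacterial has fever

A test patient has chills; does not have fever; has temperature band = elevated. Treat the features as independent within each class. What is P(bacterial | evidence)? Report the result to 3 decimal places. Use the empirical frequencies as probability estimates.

0.891

fungal: (98/144) × (20/98) × (27/98) × (30/98) ≈ 0.0117139
bacterial: (46/144) × (34/46) × (19/46) × (45/46) ≈ 0.0954041
P(bacterial | x) = 0.0954041 / 0.107118 ≈ 0.891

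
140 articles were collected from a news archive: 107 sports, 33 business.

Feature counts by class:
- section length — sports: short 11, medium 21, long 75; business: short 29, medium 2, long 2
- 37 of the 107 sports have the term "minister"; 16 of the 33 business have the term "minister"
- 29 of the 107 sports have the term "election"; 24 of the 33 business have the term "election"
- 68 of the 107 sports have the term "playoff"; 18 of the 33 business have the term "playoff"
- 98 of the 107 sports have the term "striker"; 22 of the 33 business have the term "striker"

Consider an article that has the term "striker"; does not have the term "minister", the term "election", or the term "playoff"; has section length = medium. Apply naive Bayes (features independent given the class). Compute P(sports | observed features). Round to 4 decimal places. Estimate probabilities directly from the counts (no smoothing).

sports: (107/140) × (21/107) × (70/107) × (78/107) × (39/107) × (98/107) ≈ 0.0238803
business: (33/140) × (2/33) × (17/33) × (9/33) × (15/33) × (22/33) ≈ 0.000608207
P(sports | x) = 0.0238803 / 0.024488507 ≈ 0.9752

0.9752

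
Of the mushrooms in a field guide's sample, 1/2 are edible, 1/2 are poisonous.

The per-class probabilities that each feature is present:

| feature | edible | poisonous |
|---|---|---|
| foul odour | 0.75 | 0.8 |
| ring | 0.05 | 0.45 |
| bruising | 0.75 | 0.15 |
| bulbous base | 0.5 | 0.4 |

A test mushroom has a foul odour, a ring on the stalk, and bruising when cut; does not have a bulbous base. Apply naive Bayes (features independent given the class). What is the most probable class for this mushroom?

edible: 0.5 × 0.75 × 0.05 × 0.75 × (1−0.5) = 0.00703125
poisonous: 0.5 × 0.8 × 0.45 × 0.15 × (1−0.4) = 0.0162
Highest score → poisonous.

poisonous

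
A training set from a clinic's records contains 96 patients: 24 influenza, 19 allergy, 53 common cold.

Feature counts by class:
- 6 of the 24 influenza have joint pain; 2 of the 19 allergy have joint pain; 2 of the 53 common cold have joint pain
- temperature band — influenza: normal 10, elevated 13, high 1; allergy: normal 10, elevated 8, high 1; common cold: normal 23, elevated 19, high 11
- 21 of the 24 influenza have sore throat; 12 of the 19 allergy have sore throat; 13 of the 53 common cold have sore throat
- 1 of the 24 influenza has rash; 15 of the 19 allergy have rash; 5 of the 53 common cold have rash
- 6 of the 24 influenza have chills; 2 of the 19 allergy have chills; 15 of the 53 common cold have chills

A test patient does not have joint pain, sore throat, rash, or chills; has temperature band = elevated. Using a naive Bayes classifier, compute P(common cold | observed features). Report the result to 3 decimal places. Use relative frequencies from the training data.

0.867

influenza: (24/96) × (18/24) × (13/24) × (3/24) × (23/24) × (18/24) = 0.009124755859375
allergy: (19/96) × (17/19) × (8/19) × (7/19) × (4/19) × (17/19) ≈ 0.0051744
common cold: (53/96) × (51/53) × (19/53) × (40/53) × (48/53) × (38/53) ≈ 0.0933327
P(common cold | x) = 0.0933327 / 0.107631855859375 ≈ 0.867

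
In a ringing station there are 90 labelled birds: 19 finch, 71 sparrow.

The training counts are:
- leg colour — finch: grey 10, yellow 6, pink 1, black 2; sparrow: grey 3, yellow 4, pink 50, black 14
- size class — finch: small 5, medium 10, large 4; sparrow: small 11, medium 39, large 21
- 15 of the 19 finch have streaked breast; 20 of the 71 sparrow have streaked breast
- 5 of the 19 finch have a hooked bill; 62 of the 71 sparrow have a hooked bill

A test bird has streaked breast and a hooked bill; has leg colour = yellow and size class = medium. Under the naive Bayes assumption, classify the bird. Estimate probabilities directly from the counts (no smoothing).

finch

finch: (19/90) × (6/19) × (10/19) × (15/19) × (5/19) ≈ 0.00728969
sparrow: (71/90) × (4/71) × (39/71) × (20/71) × (62/71) ≈ 0.00600522
Highest score → finch.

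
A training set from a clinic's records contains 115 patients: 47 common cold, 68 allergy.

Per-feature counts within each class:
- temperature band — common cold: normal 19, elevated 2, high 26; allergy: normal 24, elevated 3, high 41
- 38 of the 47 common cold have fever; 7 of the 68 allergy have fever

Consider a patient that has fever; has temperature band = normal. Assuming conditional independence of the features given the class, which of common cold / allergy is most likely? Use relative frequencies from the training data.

common cold

common cold: (47/115) × (19/47) × (38/47) ≈ 0.13358
allergy: (68/115) × (24/68) × (7/68) ≈ 0.0214834
Highest score → common cold.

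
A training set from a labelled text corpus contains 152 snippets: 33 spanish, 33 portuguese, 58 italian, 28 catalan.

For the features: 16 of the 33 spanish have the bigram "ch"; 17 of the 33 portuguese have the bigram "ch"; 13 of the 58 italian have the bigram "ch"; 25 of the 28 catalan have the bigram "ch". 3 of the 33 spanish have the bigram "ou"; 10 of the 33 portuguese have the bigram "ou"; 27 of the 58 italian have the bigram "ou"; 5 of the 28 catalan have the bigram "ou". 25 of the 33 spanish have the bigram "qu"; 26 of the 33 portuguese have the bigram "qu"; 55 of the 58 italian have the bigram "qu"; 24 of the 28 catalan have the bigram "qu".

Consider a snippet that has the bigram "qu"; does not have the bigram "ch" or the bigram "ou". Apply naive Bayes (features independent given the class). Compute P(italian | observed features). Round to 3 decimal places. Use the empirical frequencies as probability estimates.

0.502

spanish: (33/152) × (17/33) × (30/33) × (25/33) ≈ 0.0770262
portuguese: (33/152) × (16/33) × (23/33) × (26/33) ≈ 0.0578029
italian: (58/152) × (45/58) × (31/58) × (55/58) ≈ 0.15005
catalan: (28/152) × (3/28) × (23/28) × (24/28) ≈ 0.0138963
P(italian | x) = 0.15005 / 0.2987754 ≈ 0.502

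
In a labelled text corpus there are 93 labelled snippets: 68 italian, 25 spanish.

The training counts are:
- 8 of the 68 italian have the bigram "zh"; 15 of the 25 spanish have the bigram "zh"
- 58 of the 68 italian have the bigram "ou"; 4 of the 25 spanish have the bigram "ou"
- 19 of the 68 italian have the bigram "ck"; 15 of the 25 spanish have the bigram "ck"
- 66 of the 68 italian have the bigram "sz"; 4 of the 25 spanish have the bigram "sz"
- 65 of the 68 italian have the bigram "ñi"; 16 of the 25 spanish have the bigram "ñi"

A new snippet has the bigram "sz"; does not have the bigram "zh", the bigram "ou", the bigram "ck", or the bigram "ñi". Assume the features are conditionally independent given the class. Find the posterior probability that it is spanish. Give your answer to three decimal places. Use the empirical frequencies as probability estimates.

italian: (68/93) × (60/68) × (10/68) × (49/68) × (66/68) × (3/68) ≈ 0.00292748
spanish: (25/93) × (10/25) × (21/25) × (10/25) × (4/25) × (9/25) ≈ 0.00208103
P(spanish | x) = 0.00208103 / 0.00500851 ≈ 0.415

0.415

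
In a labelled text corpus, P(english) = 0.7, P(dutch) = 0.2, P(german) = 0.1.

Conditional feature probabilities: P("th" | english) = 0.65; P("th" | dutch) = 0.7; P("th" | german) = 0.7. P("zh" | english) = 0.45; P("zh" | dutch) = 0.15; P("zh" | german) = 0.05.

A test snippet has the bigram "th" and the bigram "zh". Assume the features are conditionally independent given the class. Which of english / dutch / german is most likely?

english

english: 0.7 × 0.65 × 0.45 = 0.20475
dutch: 0.2 × 0.7 × 0.15 = 0.021
german: 0.1 × 0.7 × 0.05 = 0.0035
Highest score → english.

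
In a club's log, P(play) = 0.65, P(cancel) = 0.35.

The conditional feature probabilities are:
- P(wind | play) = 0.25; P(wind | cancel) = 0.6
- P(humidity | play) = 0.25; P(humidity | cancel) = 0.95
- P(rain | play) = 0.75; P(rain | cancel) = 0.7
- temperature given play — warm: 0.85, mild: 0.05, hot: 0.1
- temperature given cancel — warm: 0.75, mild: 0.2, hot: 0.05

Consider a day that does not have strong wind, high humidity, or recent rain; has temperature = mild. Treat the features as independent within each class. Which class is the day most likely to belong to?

play: 0.65 × (1−0.25) × (1−0.25) × (1−0.75) × 0.05 = 0.0045703125
cancel: 0.35 × (1−0.6) × (1−0.95) × (1−0.7) × 0.2 = 0.00042
Highest score → play.

play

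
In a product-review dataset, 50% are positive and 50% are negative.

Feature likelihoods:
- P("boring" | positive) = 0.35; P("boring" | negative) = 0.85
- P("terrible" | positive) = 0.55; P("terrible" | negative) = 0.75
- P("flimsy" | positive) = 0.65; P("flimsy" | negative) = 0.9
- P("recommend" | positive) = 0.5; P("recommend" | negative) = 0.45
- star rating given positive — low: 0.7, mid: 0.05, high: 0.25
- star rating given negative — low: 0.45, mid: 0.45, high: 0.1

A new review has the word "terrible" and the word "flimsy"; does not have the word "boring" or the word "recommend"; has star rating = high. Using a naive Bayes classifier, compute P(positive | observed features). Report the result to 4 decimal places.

0.8391

positive: 0.5 × (1−0.35) × 0.55 × 0.65 × (1−0.5) × 0.25 = 0.0145234375
negative: 0.5 × (1−0.85) × 0.75 × 0.9 × (1−0.45) × 0.1 = 0.002784375
P(positive | x) = 0.0145234375 / 0.0173078125 ≈ 0.8391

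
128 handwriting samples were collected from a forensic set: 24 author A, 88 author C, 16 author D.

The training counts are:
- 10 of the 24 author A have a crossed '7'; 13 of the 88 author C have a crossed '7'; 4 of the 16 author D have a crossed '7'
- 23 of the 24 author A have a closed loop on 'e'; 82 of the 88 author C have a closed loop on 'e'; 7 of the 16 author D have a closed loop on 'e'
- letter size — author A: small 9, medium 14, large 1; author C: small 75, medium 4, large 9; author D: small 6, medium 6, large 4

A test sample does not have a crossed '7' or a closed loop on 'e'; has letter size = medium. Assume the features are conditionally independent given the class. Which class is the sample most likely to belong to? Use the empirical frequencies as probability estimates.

author A: (24/128) × (14/24) × (1/24) × (14/24) ≈ 0.00265842
author C: (88/128) × (75/88) × (6/88) × (4/88) ≈ 0.00181592
author D: (16/128) × (12/16) × (9/16) × (6/16) = 0.019775390625
Highest score → author D.

author D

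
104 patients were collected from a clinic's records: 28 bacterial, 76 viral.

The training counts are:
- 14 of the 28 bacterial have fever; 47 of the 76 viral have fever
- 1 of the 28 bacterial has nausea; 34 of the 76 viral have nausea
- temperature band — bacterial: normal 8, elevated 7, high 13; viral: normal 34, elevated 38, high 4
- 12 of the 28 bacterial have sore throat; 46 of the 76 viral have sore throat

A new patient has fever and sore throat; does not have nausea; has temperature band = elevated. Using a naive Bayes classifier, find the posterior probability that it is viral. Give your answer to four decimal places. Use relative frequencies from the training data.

bacterial: (28/104) × (14/28) × (27/28) × (7/28) × (12/28) ≈ 0.013908
viral: (76/104) × (47/76) × (42/76) × (38/76) × (46/76) ≈ 0.0755813
P(viral | x) = 0.0755813 / 0.0894893 ≈ 0.8446

0.8446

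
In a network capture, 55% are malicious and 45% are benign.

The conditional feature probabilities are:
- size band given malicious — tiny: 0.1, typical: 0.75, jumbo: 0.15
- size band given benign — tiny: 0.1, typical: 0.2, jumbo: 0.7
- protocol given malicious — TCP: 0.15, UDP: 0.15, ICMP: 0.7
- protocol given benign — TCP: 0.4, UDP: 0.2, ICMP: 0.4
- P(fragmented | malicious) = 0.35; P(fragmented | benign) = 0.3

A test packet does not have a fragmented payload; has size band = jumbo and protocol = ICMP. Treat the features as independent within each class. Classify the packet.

benign

malicious: 0.55 × 0.15 × 0.7 × (1−0.35) = 0.0375375
benign: 0.45 × 0.7 × 0.4 × (1−0.3) = 0.0882
Highest score → benign.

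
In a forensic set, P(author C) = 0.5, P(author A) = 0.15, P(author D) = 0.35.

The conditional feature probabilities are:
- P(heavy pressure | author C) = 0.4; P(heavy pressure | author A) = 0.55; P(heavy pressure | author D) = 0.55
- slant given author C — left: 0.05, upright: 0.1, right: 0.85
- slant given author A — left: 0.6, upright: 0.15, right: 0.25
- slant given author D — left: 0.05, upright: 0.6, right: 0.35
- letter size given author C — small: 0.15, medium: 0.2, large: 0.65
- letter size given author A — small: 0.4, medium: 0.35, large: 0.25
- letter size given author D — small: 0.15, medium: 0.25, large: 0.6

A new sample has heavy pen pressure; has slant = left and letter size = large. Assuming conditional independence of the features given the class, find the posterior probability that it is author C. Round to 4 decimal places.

0.2637

author C: 0.5 × 0.4 × 0.05 × 0.65 = 0.0065
author A: 0.15 × 0.55 × 0.6 × 0.25 = 0.012375
author D: 0.35 × 0.55 × 0.05 × 0.6 = 0.005775
P(author C | x) = 0.0065 / 0.02465 ≈ 0.2637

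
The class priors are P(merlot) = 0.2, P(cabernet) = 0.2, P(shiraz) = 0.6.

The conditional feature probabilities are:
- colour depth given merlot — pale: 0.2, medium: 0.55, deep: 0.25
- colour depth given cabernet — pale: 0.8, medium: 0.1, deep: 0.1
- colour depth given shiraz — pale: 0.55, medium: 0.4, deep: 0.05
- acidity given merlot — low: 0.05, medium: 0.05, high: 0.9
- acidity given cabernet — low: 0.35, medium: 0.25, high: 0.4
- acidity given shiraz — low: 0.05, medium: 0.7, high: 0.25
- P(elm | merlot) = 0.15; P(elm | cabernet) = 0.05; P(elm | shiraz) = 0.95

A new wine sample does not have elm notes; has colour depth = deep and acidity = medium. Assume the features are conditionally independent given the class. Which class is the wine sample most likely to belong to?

merlot: 0.2 × 0.25 × 0.05 × (1−0.15) = 0.002125
cabernet: 0.2 × 0.1 × 0.25 × (1−0.05) = 0.00475
shiraz: 0.6 × 0.05 × 0.7 × (1−0.95) = 0.00105
Highest score → cabernet.

cabernet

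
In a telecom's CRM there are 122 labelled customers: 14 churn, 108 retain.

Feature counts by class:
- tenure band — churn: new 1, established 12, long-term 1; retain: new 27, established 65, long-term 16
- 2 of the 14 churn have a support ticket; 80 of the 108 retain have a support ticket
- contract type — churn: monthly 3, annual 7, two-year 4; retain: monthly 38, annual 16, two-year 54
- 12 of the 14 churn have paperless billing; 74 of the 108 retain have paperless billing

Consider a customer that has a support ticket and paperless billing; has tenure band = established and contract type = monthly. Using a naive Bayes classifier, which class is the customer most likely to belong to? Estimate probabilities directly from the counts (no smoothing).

retain

churn: (14/122) × (12/14) × (2/14) × (3/14) × (12/14) ≈ 0.00258089
retain: (108/122) × (65/108) × (80/108) × (38/108) × (74/108) ≈ 0.0951453
Highest score → retain.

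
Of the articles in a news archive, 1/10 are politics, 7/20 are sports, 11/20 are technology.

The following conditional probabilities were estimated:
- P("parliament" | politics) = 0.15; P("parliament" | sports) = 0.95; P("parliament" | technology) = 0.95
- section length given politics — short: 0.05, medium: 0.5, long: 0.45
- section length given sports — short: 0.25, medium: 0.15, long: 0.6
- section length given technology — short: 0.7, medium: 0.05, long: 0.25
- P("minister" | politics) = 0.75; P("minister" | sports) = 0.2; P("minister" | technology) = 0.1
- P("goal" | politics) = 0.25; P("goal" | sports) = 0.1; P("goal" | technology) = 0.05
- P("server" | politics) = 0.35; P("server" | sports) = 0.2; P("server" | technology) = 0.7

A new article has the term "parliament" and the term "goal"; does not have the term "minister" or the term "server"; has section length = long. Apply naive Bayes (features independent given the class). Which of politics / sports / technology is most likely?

politics: 0.1 × 0.15 × 0.45 × (1−0.75) × 0.25 × (1−0.35) = 0.00027421875
sports: 0.35 × 0.95 × 0.6 × (1−0.2) × 0.1 × (1−0.2) = 0.012768
technology: 0.55 × 0.95 × 0.25 × (1−0.1) × 0.05 × (1−0.7) = 0.0017634375
Highest score → sports.

sports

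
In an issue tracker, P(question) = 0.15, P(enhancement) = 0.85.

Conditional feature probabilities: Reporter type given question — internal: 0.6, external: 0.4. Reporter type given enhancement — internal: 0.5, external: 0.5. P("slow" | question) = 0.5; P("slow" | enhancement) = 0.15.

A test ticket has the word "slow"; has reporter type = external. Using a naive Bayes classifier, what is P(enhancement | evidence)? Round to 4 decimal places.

question: 0.15 × 0.4 × 0.5 = 0.03
enhancement: 0.85 × 0.5 × 0.15 = 0.06375
P(enhancement | x) = 0.06375 / 0.09375 ≈ 0.6800

0.6800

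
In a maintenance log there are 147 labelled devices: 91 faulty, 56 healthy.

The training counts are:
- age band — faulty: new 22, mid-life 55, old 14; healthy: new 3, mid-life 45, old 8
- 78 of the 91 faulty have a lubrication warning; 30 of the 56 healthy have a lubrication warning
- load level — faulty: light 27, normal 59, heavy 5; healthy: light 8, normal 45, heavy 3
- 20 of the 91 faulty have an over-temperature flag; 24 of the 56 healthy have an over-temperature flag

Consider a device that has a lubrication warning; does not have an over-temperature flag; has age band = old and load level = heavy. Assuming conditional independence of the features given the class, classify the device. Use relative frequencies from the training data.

faulty

faulty: (91/147) × (14/91) × (78/91) × (5/91) × (71/91) ≈ 0.00349953
healthy: (56/147) × (8/56) × (30/56) × (3/56) × (32/56) ≈ 0.000892485
Highest score → faulty.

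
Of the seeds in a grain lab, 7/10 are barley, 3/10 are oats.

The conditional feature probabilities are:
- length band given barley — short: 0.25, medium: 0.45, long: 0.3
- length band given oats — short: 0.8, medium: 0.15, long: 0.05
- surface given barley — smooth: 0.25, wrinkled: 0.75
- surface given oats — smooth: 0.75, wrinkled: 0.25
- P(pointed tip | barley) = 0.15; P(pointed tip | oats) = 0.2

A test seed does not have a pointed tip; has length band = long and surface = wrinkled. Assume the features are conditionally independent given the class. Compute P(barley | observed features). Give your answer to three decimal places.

0.978

barley: 0.7 × 0.3 × 0.75 × (1−0.15) = 0.133875
oats: 0.3 × 0.05 × 0.25 × (1−0.2) = 0.003
P(barley | x) = 0.133875 / 0.136875 ≈ 0.978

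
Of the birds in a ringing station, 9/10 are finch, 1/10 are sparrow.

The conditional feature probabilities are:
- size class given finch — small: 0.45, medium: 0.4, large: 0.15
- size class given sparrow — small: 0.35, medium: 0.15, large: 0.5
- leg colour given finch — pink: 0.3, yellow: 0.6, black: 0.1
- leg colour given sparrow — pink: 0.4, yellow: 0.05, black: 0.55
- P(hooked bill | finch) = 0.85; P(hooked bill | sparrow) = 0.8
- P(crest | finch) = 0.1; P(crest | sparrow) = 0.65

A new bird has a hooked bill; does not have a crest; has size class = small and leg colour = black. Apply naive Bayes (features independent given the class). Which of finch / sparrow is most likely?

finch

finch: 0.9 × 0.45 × 0.1 × 0.85 × (1−0.1) = 0.0309825
sparrow: 0.1 × 0.35 × 0.55 × 0.8 × (1−0.65) = 0.00539
Highest score → finch.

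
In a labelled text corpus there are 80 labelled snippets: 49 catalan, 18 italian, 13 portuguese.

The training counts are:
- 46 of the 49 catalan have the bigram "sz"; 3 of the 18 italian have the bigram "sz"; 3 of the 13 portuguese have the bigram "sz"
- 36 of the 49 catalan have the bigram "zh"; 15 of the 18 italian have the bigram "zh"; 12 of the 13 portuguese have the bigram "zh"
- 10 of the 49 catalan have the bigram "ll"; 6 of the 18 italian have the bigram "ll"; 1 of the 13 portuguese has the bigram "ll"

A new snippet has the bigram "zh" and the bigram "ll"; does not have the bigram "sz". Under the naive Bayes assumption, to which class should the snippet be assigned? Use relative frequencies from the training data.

italian

catalan: (49/80) × (3/49) × (36/49) × (10/49) ≈ 0.00562266
italian: (18/80) × (15/18) × (15/18) × (6/18) ≈ 0.0520833
portuguese: (13/80) × (10/13) × (12/13) × (1/13) ≈ 0.00887574
Highest score → italian.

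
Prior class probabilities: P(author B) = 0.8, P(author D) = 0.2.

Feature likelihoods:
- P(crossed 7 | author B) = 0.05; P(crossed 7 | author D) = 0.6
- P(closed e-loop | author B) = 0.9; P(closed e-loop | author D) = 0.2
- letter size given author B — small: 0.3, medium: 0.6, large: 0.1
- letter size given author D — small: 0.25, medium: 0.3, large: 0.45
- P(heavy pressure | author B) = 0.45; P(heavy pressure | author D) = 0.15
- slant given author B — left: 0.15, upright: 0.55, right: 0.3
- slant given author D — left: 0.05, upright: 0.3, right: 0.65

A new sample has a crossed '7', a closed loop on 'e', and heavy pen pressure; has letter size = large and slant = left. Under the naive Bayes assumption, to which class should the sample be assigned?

author B: 0.8 × 0.05 × 0.9 × 0.1 × 0.45 × 0.15 = 0.000243
author D: 0.2 × 0.6 × 0.2 × 0.45 × 0.15 × 0.05 = 0.000081
Highest score → author B.

author B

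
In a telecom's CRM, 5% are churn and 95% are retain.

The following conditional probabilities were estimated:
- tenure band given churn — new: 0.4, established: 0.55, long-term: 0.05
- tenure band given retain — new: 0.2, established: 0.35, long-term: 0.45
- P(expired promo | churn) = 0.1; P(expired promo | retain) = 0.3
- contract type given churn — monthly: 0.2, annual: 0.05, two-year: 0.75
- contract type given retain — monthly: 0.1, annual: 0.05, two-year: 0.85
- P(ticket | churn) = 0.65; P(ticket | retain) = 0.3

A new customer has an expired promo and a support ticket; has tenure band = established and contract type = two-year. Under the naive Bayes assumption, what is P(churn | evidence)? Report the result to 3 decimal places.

churn: 0.05 × 0.55 × 0.1 × 0.75 × 0.65 = 0.001340625
retain: 0.95 × 0.35 × 0.3 × 0.85 × 0.3 = 0.02543625
P(churn | x) = 0.001340625 / 0.026776875 ≈ 0.050

0.050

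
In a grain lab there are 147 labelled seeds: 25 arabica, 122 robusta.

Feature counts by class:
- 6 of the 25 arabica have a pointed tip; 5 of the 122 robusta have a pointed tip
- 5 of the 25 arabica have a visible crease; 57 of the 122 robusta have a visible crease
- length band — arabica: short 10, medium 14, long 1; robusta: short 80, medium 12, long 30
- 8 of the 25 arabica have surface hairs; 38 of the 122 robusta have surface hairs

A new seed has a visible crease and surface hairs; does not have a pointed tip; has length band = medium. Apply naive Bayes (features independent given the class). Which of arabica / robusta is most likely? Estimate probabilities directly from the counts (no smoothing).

arabica: (25/147) × (19/25) × (5/25) × (14/25) × (8/25) ≈ 0.00463238
robusta: (122/147) × (117/122) × (57/122) × (12/122) × (38/122) ≈ 0.0113928
Highest score → robusta.

robusta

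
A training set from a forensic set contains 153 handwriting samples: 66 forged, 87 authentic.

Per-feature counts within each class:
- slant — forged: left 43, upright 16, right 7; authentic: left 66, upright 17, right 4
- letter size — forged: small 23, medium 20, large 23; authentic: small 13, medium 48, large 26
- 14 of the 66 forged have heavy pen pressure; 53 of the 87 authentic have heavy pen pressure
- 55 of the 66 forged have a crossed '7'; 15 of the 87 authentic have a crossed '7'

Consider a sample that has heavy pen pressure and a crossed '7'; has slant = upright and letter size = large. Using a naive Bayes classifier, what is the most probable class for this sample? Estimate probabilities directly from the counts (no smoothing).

forged

forged: (66/153) × (16/66) × (23/66) × (14/66) × (55/66) ≈ 0.00644192
authentic: (87/153) × (17/87) × (26/87) × (53/87) × (15/87) ≈ 0.00348771
Highest score → forged.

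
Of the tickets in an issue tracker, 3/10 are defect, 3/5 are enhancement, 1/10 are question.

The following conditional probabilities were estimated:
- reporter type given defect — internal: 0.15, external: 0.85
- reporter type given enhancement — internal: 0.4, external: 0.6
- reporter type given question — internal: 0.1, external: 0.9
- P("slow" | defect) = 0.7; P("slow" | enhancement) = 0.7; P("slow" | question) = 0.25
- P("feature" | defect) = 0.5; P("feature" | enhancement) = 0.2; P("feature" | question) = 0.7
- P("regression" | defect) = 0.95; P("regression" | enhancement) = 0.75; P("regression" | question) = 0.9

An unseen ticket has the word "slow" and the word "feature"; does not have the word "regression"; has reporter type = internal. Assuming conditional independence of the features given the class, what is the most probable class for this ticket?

defect: 0.3 × 0.15 × 0.7 × 0.5 × (1−0.95) = 0.0007875
enhancement: 0.6 × 0.4 × 0.7 × 0.2 × (1−0.75) = 0.0084
question: 0.1 × 0.1 × 0.25 × 0.7 × (1−0.9) = 0.000175
Highest score → enhancement.

enhancement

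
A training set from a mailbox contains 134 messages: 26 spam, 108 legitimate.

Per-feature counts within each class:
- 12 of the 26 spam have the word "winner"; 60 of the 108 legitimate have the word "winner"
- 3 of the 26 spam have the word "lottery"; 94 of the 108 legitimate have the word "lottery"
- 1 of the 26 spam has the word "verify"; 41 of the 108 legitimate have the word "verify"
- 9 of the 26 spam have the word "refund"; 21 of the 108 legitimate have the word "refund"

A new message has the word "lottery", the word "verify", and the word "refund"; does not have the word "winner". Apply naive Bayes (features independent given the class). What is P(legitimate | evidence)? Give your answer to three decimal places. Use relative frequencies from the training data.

spam: (26/134) × (14/26) × (3/26) × (1/26) × (9/26) ≈ 0.000160497
legitimate: (108/134) × (48/108) × (94/108) × (41/108) × (21/108) ≈ 0.0230142
P(legitimate | x) = 0.0230142 / 0.023174697 ≈ 0.993

0.993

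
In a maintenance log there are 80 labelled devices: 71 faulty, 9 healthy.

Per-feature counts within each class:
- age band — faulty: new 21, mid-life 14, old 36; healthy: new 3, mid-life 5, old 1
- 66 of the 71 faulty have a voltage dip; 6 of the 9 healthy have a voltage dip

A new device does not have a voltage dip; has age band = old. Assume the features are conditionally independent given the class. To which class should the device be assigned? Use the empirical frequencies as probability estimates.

faulty

faulty: (71/80) × (36/71) × (5/71) ≈ 0.0316901
healthy: (9/80) × (1/9) × (3/9) ≈ 0.00416667
Highest score → faulty.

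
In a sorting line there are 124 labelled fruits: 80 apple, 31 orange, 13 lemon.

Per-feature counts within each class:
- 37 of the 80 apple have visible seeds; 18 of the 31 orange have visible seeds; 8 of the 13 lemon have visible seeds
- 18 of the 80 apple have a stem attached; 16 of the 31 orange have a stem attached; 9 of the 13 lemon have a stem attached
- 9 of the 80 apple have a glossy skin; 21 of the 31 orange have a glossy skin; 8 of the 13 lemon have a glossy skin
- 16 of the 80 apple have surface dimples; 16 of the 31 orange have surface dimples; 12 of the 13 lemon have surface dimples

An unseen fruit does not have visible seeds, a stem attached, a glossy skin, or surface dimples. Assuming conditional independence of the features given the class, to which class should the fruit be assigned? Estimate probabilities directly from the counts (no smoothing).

apple: (80/124) × (43/80) × (62/80) × (71/80) × (64/80) = 0.1908125
orange: (31/124) × (13/31) × (15/31) × (10/31) × (15/31) ≈ 0.00791807
lemon: (13/124) × (5/13) × (4/13) × (5/13) × (1/13) ≈ 0.000367069
Highest score → apple.

apple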